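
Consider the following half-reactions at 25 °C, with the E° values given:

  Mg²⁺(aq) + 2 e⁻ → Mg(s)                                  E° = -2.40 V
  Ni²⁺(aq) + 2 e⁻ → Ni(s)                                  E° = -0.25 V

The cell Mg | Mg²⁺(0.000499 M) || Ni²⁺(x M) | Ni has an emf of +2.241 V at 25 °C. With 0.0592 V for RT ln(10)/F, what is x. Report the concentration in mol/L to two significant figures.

Ni²⁺/Ni is the cathode, Mg²⁺/Mg the anode: E°cell = +2.15 V, n = 2.
Overall reaction: Ni²⁺(aq) + Mg(s) → Ni(s) + Mg²⁺(aq); Q = [Mg²⁺]^1/[Ni²⁺]^1.
From E = E° − (0.0592/n) log Q: log Q = (E° − E)·n/0.0592 = (+2.15 − (+2.241))·2/0.0592 = -3.0743.
So 1·log[Ni²⁺] = 1·log(0.000499) − log Q = -3.3019 − (-3.0743) = -0.2276; [Ni²⁺] = 10^(-0.2276) ≈ 0.59 M.

0.59 M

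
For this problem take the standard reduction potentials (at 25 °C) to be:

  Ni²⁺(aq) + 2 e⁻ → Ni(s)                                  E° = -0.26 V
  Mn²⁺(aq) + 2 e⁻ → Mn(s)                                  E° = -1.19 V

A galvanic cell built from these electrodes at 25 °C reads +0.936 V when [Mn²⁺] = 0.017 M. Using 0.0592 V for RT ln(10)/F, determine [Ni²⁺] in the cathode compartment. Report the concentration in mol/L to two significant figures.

Ni²⁺/Ni is the cathode, Mn²⁺/Mn the anode: E°cell = +0.93 V, n = 2.
Overall reaction: Ni²⁺(aq) + Mn(s) → Ni(s) + Mn²⁺(aq); Q = [Mn²⁺]^1/[Ni²⁺]^1.
From E = E° − (0.0592/n) log Q: log Q = (E° − E)·n/0.0592 = (+0.93 − (+0.936))·2/0.0592 = -0.2027.
So 1·log[Ni²⁺] = 1·log(0.017) − log Q = -1.7696 − (-0.2027) = -1.5669; [Ni²⁺] = 10^(-1.5669) ≈ 0.027 M.

0.027 M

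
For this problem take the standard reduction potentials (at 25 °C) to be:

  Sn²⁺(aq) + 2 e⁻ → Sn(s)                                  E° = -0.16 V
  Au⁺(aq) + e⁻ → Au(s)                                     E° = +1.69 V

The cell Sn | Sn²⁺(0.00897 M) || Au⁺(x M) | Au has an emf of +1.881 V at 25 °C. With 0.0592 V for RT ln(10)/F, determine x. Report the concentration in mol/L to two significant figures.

0.32 M

Au⁺/Au is the cathode, Sn²⁺/Sn the anode: E°cell = +1.85 V, n = 2.
Overall reaction: 2 Au⁺(aq) + Sn(s) → 2 Au(s) + Sn²⁺(aq); Q = [Sn²⁺]^1/[Au⁺]^2.
From E = E° − (0.0592/n) log Q: log Q = (E° − E)·n/0.0592 = (+1.85 − (+1.881))·2/0.0592 = -1.0473.
So 2·log[Au⁺] = 1·log(0.00897) − log Q = -2.0472 − (-1.0473) = -0.9999; log[Au⁺] = -0.9999 / 2 = -0.5000; [Au⁺] = 10^(-0.5000) ≈ 0.32 M.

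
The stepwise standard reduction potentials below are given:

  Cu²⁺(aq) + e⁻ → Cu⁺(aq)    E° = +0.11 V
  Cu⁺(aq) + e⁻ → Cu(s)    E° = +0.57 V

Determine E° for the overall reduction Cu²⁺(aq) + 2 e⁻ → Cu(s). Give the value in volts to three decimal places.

Adding the free-energy changes (−nFE°) of the two steps gives −n₃FE°₃ = −n₁FE°₁ − n₂FE°₂.
E°₃ = (1×+0.11 + 1×+0.57) / 2 = (+0.680) / 2 = +0.340 V.

+0.340 V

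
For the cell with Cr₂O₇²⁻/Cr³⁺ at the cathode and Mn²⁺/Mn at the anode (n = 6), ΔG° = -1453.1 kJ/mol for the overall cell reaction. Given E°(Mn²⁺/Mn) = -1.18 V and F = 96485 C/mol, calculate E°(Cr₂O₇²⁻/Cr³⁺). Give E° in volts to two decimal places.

+1.33 V

E°cell = −ΔG°/(nF) = −(-1453.1×10³)/((6)(96485)) = +2.510 V.
Since Cr₂O₇²⁻/Cr³⁺ is the cathode and Mn²⁺/Mn the anode, E°cell = E°(Cr₂O₇²⁻/Cr³⁺) − E°(Mn²⁺/Mn).
So E°(Cr₂O₇²⁻/Cr³⁺) = E°cell + E°(Mn²⁺/Mn) = +2.510 + (-1.18) = +1.33 V.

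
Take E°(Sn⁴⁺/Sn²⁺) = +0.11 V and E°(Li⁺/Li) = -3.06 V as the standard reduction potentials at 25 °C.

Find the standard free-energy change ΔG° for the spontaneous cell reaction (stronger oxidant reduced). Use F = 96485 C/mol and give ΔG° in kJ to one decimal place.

Sn⁴⁺/Sn²⁺ (E° = +0.11 V) is the cathode; Li⁺/Li (E° = -3.06 V) is the anode, so E°cell = +3.17 V.
Balancing electrons gives n = 2 (lcm of 2 and 1).
ΔG° = −nFE° = −(2)(96485)(+3.17) = -611,715 J = -611.7 kJ.

-611.7 kJ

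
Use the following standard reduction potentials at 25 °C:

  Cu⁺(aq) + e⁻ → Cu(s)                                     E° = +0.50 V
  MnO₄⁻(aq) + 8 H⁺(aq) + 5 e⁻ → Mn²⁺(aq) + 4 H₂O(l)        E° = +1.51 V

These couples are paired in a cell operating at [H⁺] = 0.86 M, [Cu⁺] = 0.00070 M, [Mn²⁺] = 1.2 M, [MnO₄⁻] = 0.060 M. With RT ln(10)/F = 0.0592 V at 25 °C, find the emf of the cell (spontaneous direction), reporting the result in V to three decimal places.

+1.175 V

MnO₄⁻/Mn²⁺ is the cathode (higher E°), Cu⁺/Cu the anode: E°cell = +1.51 − (+0.50) = +1.01 V, n = 5.
Overall: MnO₄⁻(aq) + 8 H⁺(aq) + 5 Cu(s) → Mn²⁺(aq) + 4 H₂O(l) + 5 Cu⁺(aq)
Q = [Mn²⁺]·[Cu⁺]^5 / ([MnO₄⁻]·[H⁺]^8); log Q = -13.949.
E = E° − (0.0592/n) log Q = +1.01 − (0.0592/5)(-13.949) = +1.175 V.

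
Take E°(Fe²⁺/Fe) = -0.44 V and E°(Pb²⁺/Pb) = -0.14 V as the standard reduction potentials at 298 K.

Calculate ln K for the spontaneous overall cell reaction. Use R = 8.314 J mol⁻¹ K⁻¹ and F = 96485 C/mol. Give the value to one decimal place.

23.4

Cathode: Pb²⁺/Pb; anode: Fe²⁺/Fe. E°cell = (-0.14) − (-0.44) = +0.30 V, with n = 2.
ΔG° = −nFE° = −RT ln K, so ln K = nFE°/(RT) = (2)(96485)(+0.30) / ((8.314)(298)) = 23.366.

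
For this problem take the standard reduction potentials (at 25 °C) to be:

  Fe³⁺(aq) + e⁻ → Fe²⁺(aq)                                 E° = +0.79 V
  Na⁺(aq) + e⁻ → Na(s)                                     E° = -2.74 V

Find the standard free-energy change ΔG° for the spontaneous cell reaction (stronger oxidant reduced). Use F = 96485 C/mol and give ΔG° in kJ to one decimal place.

Fe³⁺/Fe²⁺ (E° = +0.79 V) is the cathode; Na⁺/Na (E° = -2.74 V) is the anode, so E°cell = +3.53 V.
Balancing electrons gives n = 1 (lcm of 1 and 1).
ΔG° = −nFE° = −(1)(96485)(+3.53) = -340,592 J = -340.6 kJ.

-340.6 kJ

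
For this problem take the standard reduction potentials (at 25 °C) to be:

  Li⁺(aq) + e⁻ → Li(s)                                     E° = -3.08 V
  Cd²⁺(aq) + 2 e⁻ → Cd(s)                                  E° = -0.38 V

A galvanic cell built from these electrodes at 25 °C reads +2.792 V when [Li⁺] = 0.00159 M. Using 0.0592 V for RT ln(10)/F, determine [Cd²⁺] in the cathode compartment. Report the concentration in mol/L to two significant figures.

Cd²⁺/Cd is the cathode, Li⁺/Li the anode: E°cell = +2.70 V, n = 2.
Overall reaction: Cd²⁺(aq) + 2 Li(s) → Cd(s) + 2 Li⁺(aq); Q = [Li⁺]^2/[Cd²⁺]^1.
From E = E° − (0.0592/n) log Q: log Q = (E° − E)·n/0.0592 = (+2.70 − (+2.792))·2/0.0592 = -3.1081.
So 1·log[Cd²⁺] = 2·log(0.00159) − log Q = -5.5972 − (-3.1081) = -2.4891; [Cd²⁺] = 10^(-2.4891) ≈ 0.0032 M.

0.0032 M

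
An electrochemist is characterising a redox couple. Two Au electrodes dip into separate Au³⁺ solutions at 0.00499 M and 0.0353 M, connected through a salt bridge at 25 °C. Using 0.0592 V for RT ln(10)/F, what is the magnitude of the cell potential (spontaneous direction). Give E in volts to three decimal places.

+0.017 V

For a concentration cell E°cell = 0. The 0.0353 M side is the cathode (reduction is favoured where [Au³⁺] is higher).
With n = 3, E = −(0.0592/3) log([Au³⁺]ₐₙ/[Au³⁺]꜀ₐₜ) = −(0.0592/3) log(0.00499/0.0353) = −(0.0592/3)(-0.850) = +0.017 V.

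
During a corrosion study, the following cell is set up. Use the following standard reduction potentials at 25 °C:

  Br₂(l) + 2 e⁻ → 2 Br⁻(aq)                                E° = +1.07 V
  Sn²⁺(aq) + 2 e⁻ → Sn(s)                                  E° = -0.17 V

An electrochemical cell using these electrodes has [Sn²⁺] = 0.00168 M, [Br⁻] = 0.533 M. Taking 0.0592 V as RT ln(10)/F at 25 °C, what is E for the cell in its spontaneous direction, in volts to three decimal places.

+1.338 V

Br₂/Br⁻ is the cathode (higher E°), Sn²⁺/Sn the anode: E°cell = +1.07 − (-0.17) = +1.24 V, n = 2.
Overall: Br₂(l) + Sn(s) → 2 Br⁻(aq) + Sn²⁺(aq)
Q = [Br⁻]^2·[Sn²⁺]; log Q = -3.321.
E = E° − (0.0592/n) log Q = +1.24 − (0.0592/2)(-3.321) = +1.338 V.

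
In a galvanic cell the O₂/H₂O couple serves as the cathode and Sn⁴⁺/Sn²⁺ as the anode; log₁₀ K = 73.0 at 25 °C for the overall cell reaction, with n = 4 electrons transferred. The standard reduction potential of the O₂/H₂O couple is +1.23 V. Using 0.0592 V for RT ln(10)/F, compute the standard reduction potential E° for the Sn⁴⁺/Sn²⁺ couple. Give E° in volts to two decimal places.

+0.15 V

E°cell = (0.0592/n)·log K = (0.0592/4)(73.0) = +1.080 V.
Since O₂/H₂O is the cathode and Sn⁴⁺/Sn²⁺ the anode, E°cell = E°(O₂/H₂O) − E°(Sn⁴⁺/Sn²⁺).
So E°(Sn⁴⁺/Sn²⁺) = E°(O₂/H₂O) − E°cell = (+1.23) − (+1.080) = +0.15 V.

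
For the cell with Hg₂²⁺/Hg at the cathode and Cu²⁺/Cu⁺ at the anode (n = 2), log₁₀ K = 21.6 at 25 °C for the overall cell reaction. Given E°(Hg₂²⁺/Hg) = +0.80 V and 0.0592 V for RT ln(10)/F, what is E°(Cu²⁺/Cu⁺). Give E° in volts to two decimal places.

E°cell = (0.0592/n)·log K = (0.0592/2)(21.6) = +0.639 V.
Since Hg₂²⁺/Hg is the cathode and Cu²⁺/Cu⁺ the anode, E°cell = E°(Hg₂²⁺/Hg) − E°(Cu²⁺/Cu⁺).
So E°(Cu²⁺/Cu⁺) = E°(Hg₂²⁺/Hg) − E°cell = (+0.80) − (+0.639) = +0.16 V.

+0.16 V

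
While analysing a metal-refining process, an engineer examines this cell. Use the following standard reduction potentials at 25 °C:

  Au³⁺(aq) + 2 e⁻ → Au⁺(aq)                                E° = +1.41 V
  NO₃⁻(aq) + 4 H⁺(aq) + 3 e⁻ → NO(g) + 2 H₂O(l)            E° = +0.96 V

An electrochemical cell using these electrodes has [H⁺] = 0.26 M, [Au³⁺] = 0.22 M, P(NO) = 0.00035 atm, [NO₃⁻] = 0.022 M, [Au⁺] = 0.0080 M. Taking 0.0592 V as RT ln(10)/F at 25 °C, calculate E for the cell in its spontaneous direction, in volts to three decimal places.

Au³⁺/Au⁺ is the cathode (higher E°), NO₃⁻/NO the anode: E°cell = +1.41 − (+0.96) = +0.45 V, n = 6.
Overall: 3 Au³⁺(aq) + 2 NO(g) + 4 H₂O(l) → 3 Au⁺(aq) + 2 NO₃⁻(aq) + 8 H⁺(aq)
Q = [Au⁺]^3·[NO₃⁻]^2·[H⁺]^8 / ([Au³⁺]^3·P(NO)^2); log Q = -5.402.
E = E° − (0.0592/n) log Q = +0.45 − (0.0592/6)(-5.402) = +0.503 V.

+0.503 V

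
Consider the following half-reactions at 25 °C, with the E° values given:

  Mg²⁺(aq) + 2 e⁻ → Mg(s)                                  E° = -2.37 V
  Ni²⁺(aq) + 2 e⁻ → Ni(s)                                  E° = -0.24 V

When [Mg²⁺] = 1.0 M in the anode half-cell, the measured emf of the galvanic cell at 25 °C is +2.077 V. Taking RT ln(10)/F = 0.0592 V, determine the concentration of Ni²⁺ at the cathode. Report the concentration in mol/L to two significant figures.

Ni²⁺/Ni is the cathode, Mg²⁺/Mg the anode: E°cell = +2.13 V, n = 2.
Overall reaction: Ni²⁺(aq) + Mg(s) → Ni(s) + Mg²⁺(aq); Q = [Mg²⁺]^1/[Ni²⁺]^1.
From E = E° − (0.0592/n) log Q: log Q = (E° − E)·n/0.0592 = (+2.13 − (+2.077))·2/0.0592 = 1.7905.
So 1·log[Ni²⁺] = 1·log(1) − log Q = 0.0000 − (1.7905) = -1.7905; [Ni²⁺] = 10^(-1.7905) ≈ 0.016 M.

0.016 M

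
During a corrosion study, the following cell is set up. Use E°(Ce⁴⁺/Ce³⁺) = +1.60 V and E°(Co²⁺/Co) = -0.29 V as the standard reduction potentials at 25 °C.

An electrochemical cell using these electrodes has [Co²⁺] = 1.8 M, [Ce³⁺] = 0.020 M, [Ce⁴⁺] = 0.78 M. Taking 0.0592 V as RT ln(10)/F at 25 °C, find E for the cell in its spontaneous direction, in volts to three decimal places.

+1.977 V

Ce⁴⁺/Ce³⁺ is the cathode (higher E°), Co²⁺/Co the anode: E°cell = +1.60 − (-0.29) = +1.89 V, n = 2.
Overall: 2 Ce⁴⁺(aq) + Co(s) → 2 Ce³⁺(aq) + Co²⁺(aq)
Q = [Ce³⁺]^2·[Co²⁺] / ([Ce⁴⁺]^2); log Q = -2.927.
E = E° − (0.0592/n) log Q = +1.89 − (0.0592/2)(-2.927) = +1.977 V.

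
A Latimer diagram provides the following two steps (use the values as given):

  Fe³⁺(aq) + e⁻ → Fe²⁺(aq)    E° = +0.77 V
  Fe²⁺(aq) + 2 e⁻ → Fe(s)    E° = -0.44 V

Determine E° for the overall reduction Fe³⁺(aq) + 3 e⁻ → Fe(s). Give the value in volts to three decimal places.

-0.037 V

Standard free energies of sequential steps add: ΔG°₃ = ΔG°₁ + ΔG°₂, so n₃E°₃ = n₁E°₁ + n₂E°₂.
E°₃ = (1×+0.77 + 2×-0.44) / 3 = (-0.110) / 3 = -0.037 V.
Simply averaging or adding the two E° values would be wrong; the electron-weighted sum is required.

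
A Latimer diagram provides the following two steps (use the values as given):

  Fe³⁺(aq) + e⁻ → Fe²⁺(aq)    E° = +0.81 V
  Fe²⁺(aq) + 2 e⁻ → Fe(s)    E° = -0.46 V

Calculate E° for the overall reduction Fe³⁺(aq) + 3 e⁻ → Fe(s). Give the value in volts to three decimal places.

-0.037 V

Standard free energies of sequential steps add: ΔG°₃ = ΔG°₁ + ΔG°₂, so n₃E°₃ = n₁E°₁ + n₂E°₂.
E°₃ = (1×+0.81 + 2×-0.46) / 3 = (-0.110) / 3 = -0.037 V.
E° values themselves are not directly additive — weighting by electron count is essential.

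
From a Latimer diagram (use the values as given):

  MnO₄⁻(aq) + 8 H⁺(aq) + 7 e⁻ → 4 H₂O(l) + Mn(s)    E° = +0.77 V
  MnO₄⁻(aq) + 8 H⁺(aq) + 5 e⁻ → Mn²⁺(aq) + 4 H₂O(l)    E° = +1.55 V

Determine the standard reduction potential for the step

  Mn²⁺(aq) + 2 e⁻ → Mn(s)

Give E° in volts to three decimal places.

Sequential free energies add, so n₃E°₃ = n₁E°₁ + n₂E°₂.
With n₃ = 7, and the known step contributing 5×(+1.55) V, the unknown satisfies 2·E° = 7×(+0.77) − 5×(+1.55) = -2.360.
E° = -2.360 / 2 = -1.180 V.

-1.180 V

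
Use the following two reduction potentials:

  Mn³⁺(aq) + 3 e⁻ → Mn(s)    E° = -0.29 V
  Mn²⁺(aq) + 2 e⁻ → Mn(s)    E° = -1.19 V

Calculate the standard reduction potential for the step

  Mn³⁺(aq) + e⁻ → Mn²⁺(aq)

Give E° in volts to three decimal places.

Sequential free energies add, so n₃E°₃ = n₁E°₁ + n₂E°₂.
With n₃ = 3, and the known step contributing 2×(-1.19) V, the unknown satisfies 1·E° = 3×(-0.29) − 2×(-1.19) = +1.510.
E° = +1.510 / 1 = +1.510 V.

+1.510 V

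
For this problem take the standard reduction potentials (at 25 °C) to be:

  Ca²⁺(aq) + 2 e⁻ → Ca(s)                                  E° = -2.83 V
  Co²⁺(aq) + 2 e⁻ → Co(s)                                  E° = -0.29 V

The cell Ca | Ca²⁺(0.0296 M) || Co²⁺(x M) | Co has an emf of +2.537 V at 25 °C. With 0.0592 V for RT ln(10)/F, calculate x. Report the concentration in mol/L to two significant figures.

0.023 M

Co²⁺/Co is the cathode, Ca²⁺/Ca the anode: E°cell = +2.54 V, n = 2.
Overall reaction: Co²⁺(aq) + Ca(s) → Co(s) + Ca²⁺(aq); Q = [Ca²⁺]^1/[Co²⁺]^1.
From E = E° − (0.0592/n) log Q: log Q = (E° − E)·n/0.0592 = (+2.54 − (+2.537))·2/0.0592 = 0.1014.
So 1·log[Co²⁺] = 1·log(0.0296) − log Q = -1.5287 − (0.1014) = -1.6301; [Co²⁺] = 10^(-1.6301) ≈ 0.023 M.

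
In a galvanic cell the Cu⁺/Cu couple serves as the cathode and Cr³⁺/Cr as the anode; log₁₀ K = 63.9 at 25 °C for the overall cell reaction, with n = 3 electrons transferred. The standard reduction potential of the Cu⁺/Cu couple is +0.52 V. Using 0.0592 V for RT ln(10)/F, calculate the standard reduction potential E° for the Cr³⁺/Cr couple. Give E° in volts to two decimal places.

E°cell = (0.0592/n)·log K = (0.0592/3)(63.9) = +1.261 V.
Since Cu⁺/Cu is the cathode and Cr³⁺/Cr the anode, E°cell = E°(Cu⁺/Cu) − E°(Cr³⁺/Cr).
So E°(Cr³⁺/Cr) = E°(Cu⁺/Cu) − E°cell = (+0.52) − (+1.261) = -0.74 V.

-0.74 V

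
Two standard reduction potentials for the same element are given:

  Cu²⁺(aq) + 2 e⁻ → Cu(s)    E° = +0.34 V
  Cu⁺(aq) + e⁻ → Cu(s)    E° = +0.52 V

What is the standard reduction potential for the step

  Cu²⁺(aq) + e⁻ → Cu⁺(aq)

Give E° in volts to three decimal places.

Sequential free energies add, so n₃E°₃ = n₁E°₁ + n₂E°₂.
With n₃ = 2, and the known step contributing 1×(+0.52) V, the unknown satisfies 1·E° = 2×(+0.34) − 1×(+0.52) = +0.160.
E° = +0.160 / 1 = +0.160 V.

+0.160 V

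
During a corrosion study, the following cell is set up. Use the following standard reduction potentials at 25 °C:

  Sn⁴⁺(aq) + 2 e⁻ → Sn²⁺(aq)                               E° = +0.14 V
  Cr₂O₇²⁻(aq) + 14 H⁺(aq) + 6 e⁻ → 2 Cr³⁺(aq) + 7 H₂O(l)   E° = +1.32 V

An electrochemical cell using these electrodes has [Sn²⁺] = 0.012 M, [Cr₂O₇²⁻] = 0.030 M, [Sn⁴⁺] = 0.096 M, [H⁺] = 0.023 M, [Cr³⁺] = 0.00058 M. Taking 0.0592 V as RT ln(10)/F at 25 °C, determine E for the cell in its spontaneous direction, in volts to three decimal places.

Cr₂O₇²⁻/Cr³⁺ is the cathode (higher E°), Sn⁴⁺/Sn²⁺ the anode: E°cell = +1.32 − (+0.14) = +1.18 V, n = 6.
Overall: Cr₂O₇²⁻(aq) + 14 H⁺(aq) + 3 Sn²⁺(aq) → 2 Cr³⁺(aq) + 7 H₂O(l) + 3 Sn⁴⁺(aq)
Q = [Cr³⁺]^2·[Sn⁴⁺]^3 / ([Cr₂O₇²⁻]·[H⁺]^14·[Sn²⁺]^3); log Q = 20.695.
E = E° − (0.0592/n) log Q = +1.18 − (0.0592/6)(20.695) = +0.976 V.

+0.976 V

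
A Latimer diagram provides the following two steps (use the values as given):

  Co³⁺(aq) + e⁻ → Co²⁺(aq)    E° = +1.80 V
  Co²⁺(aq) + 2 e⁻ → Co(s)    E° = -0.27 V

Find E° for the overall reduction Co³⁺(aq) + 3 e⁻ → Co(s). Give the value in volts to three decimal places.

Since ΔG° = −nFE° is additive over sequential reductions, n₃E°₃ = n₁E°₁ + n₂E°₂.
E°₃ = (1×+1.80 + 2×-0.27) / 3 = (+1.260) / 3 = +0.420 V.
E° values themselves are not directly additive — weighting by electron count is essential.

+0.420 V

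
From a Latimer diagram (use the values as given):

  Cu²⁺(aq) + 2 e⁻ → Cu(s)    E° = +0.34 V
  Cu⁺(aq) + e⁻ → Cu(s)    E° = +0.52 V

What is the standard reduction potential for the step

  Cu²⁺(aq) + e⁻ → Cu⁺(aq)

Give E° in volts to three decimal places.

Sequential free energies add, so n₃E°₃ = n₁E°₁ + n₂E°₂.
With n₃ = 2, and the known step contributing 1×(+0.52) V, the unknown satisfies 1·E° = 2×(+0.34) − 1×(+0.52) = +0.160.
E° = +0.160 / 1 = +0.160 V.

+0.160 V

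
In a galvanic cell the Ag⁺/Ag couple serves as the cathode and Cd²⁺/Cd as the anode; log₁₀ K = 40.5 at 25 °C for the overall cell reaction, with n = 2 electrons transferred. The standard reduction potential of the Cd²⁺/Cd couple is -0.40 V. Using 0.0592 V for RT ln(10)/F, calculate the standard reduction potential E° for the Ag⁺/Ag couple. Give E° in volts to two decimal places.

+0.80 V

E°cell = (0.0592/n)·log K = (0.0592/2)(40.5) = +1.199 V.
Since Ag⁺/Ag is the cathode and Cd²⁺/Cd the anode, E°cell = E°(Ag⁺/Ag) − E°(Cd²⁺/Cd).
So E°(Ag⁺/Ag) = E°cell + E°(Cd²⁺/Cd) = +1.199 + (-0.40) = +0.80 V.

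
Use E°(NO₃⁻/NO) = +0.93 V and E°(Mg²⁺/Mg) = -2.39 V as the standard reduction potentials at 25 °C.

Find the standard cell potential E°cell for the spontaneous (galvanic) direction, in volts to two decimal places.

The NO₃⁻/NO couple has the higher reduction potential, so it is the cathode; Mg²⁺/Mg is oxidised at the anode.
E°cell = E°(cathode) − E°(anode) = (+0.93) − (-2.39) = +3.32 V.
Since E°cell > 0, the reaction is spontaneous under standard conditions.

+3.32 V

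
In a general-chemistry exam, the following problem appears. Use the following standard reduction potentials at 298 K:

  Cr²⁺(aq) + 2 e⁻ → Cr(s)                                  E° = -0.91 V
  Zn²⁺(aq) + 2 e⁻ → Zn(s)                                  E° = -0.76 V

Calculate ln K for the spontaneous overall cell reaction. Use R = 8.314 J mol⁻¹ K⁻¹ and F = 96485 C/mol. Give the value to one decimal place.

Cathode: Zn²⁺/Zn; anode: Cr²⁺/Cr. E°cell = (-0.76) − (-0.91) = +0.15 V, with n = 2.
ΔG° = −nFE° = −RT ln K, so ln K = nFE°/(RT) = (2)(96485)(+0.15) / ((8.314)(298)) = 11.683.

11.7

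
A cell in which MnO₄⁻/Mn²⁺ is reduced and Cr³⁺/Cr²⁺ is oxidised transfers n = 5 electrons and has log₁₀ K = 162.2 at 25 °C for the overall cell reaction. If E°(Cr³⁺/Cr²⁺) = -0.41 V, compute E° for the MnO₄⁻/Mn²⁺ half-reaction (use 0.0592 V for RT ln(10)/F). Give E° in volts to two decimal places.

+1.51 V

E°cell = (0.0592/n)·log K = (0.0592/5)(162.2) = +1.920 V.
Since MnO₄⁻/Mn²⁺ is the cathode and Cr³⁺/Cr²⁺ the anode, E°cell = E°(MnO₄⁻/Mn²⁺) − E°(Cr³⁺/Cr²⁺).
So E°(MnO₄⁻/Mn²⁺) = E°cell + E°(Cr³⁺/Cr²⁺) = +1.920 + (-0.41) = +1.51 V.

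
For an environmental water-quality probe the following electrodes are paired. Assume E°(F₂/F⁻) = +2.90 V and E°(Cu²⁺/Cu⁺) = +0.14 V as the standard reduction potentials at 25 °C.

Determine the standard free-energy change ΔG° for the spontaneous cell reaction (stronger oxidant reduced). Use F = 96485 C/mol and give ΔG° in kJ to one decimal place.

F₂/F⁻ (E° = +2.90 V) is the cathode; Cu²⁺/Cu⁺ (E° = +0.14 V) is the anode, so E°cell = +2.76 V.
Balancing electrons gives n = 2 (lcm of 2 and 1).
ΔG° = −nFE° = −(2)(96485)(+2.76) = -532,597 J = -532.6 kJ.

-532.6 kJ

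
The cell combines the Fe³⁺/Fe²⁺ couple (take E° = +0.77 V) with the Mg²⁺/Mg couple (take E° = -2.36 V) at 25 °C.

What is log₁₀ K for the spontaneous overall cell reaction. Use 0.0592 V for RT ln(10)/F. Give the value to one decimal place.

105.7

Cathode: Fe³⁺/Fe²⁺; anode: Mg²⁺/Mg. E°cell = +3.13 V, n = 2.
log K = nE°cell / 0.0592 = (2)(+3.13) / 0.0592 = 105.7.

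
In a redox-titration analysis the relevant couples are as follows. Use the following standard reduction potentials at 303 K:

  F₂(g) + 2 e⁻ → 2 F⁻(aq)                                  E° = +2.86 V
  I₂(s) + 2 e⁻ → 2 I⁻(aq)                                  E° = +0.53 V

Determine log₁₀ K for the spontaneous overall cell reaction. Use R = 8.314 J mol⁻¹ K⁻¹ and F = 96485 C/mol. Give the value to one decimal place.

Cathode: F₂/F⁻; anode: I₂/I⁻. E°cell = (+2.86) − (+0.53) = +2.33 V, with n = 2.
ΔG° = −nFE° = −RT ln K, so ln K = nFE°/(RT) = (2)(96485)(+2.33) / ((8.314)(303)) = 178.481.
log₁₀ K = 178.481 / ln 10 = 77.5.

77.5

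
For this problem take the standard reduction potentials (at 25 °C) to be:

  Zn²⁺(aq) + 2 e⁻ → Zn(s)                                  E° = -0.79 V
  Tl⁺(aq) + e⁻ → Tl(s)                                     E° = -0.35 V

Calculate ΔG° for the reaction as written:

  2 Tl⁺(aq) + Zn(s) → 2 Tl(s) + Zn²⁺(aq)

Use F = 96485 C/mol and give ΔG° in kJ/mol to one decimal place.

As written, Tl⁺/Tl is reduced (cathode) and Zn²⁺/Zn is oxidised (anode), so E°cell = (-0.35) − (-0.79) = +0.44 V.
Balancing electrons gives n = 2.
ΔG° = −nFE° = −(2)(96485)(+0.44) = -84,907 J = -84.9 kJ/mol.

-84.9 kJ/mol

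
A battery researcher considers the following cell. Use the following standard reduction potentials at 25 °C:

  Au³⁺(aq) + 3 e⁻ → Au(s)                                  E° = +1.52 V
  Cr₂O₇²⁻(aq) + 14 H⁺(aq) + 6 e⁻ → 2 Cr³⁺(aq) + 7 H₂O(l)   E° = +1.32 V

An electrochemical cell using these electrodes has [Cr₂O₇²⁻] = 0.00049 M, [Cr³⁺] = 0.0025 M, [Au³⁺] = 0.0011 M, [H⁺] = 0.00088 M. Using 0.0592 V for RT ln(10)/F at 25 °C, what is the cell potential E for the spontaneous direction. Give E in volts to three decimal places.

Au³⁺/Au is the cathode (higher E°), Cr₂O₇²⁻/Cr³⁺ the anode: E°cell = +1.52 − (+1.32) = +0.20 V, n = 6.
Overall: 2 Au³⁺(aq) + 2 Cr³⁺(aq) + 7 H₂O(l) → 2 Au(s) + Cr₂O₇²⁻(aq) + 14 H⁺(aq)
Q = [Cr₂O₇²⁻]·[H⁺]^14 / ([Au³⁺]^2·[Cr³⁺]^2); log Q = -34.966.
E = E° − (0.0592/n) log Q = +0.20 − (0.0592/6)(-34.966) = +0.545 V.

+0.545 V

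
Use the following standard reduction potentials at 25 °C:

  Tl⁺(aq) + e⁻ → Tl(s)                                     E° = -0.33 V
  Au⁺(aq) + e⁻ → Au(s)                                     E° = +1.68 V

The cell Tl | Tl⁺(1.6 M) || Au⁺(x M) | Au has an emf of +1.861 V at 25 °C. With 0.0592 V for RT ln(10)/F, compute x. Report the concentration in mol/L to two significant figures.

Au⁺/Au is the cathode, Tl⁺/Tl the anode: E°cell = +2.01 V, n = 1.
Overall reaction: Au⁺(aq) + Tl(s) → Au(s) + Tl⁺(aq); Q = [Tl⁺]^1/[Au⁺]^1.
From E = E° − (0.0592/n) log Q: log Q = (E° − E)·n/0.0592 = (+2.01 − (+1.861))·1/0.0592 = 2.5169.
So 1·log[Au⁺] = 1·log(1.6) − log Q = 0.2041 − (2.5169) = -2.3128; [Au⁺] = 10^(-2.3128) ≈ 0.0049 M.

0.0049 M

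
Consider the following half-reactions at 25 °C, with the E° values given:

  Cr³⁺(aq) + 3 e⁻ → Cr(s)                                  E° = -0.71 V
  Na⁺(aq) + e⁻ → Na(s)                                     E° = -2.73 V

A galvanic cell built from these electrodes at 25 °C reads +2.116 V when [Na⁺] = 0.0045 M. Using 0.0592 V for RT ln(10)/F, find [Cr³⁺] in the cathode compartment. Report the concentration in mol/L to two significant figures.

0.0067 M

Cr³⁺/Cr is the cathode, Na⁺/Na the anode: E°cell = +2.02 V, n = 3.
Overall reaction: Cr³⁺(aq) + 3 Na(s) → Cr(s) + 3 Na⁺(aq); Q = [Na⁺]^3/[Cr³⁺]^1.
From E = E° − (0.0592/n) log Q: log Q = (E° − E)·n/0.0592 = (+2.02 − (+2.116))·3/0.0592 = -4.8649.
So 1·log[Cr³⁺] = 3·log(0.0045) − log Q = -7.0404 − (-4.8649) = -2.1755; [Cr³⁺] = 10^(-2.1755) ≈ 0.0067 M.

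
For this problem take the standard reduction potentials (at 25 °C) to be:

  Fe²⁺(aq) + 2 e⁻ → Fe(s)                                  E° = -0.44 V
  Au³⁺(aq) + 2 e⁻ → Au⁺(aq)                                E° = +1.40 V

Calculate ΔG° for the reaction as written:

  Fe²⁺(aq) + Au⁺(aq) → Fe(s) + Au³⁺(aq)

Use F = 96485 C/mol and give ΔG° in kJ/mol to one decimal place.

+355.1 kJ/mol

As written, Fe²⁺/Fe is reduced (cathode) and Au³⁺/Au⁺ is oxidised (anode), so E°cell = (-0.44) − (+1.40) = -1.84 V.
Balancing electrons gives n = 2.
ΔG° = −nFE° = −(2)(96485)(-1.84) = 355,065 J = +355.1 kJ/mol.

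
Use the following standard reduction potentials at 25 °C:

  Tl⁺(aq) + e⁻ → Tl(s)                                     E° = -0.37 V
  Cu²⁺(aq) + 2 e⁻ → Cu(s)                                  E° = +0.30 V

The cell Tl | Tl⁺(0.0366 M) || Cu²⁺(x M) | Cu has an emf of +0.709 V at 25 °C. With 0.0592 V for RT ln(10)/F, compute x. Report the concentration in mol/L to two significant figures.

Cu²⁺/Cu is the cathode, Tl⁺/Tl the anode: E°cell = +0.67 V, n = 2.
Overall reaction: Cu²⁺(aq) + 2 Tl(s) → Cu(s) + 2 Tl⁺(aq); Q = [Tl⁺]^2/[Cu²⁺]^1.
From E = E° − (0.0592/n) log Q: log Q = (E° − E)·n/0.0592 = (+0.67 − (+0.709))·2/0.0592 = -1.3176.
So 1·log[Cu²⁺] = 2·log(0.0366) − log Q = -2.8730 − (-1.3176) = -1.5554; [Cu²⁺] = 10^(-1.5554) ≈ 0.028 M.

0.028 M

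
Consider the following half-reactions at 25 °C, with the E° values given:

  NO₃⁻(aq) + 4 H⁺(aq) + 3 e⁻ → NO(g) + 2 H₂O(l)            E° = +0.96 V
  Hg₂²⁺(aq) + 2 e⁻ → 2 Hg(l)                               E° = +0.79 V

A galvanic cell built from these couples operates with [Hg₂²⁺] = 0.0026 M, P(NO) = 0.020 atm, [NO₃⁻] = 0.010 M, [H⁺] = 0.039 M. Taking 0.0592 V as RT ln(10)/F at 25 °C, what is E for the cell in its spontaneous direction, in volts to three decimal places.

NO₃⁻/NO is the cathode (higher E°), Hg₂²⁺/Hg the anode: E°cell = +0.96 − (+0.79) = +0.17 V, n = 6.
Overall: 2 NO₃⁻(aq) + 8 H⁺(aq) + 6 Hg(l) → 2 NO(g) + 4 H₂O(l) + 3 Hg₂²⁺(aq)
Q = P(NO)^2·[Hg₂²⁺]^3 / ([NO₃⁻]^2·[H⁺]^8); log Q = 4.118.
E = E° − (0.0592/n) log Q = +0.17 − (0.0592/6)(4.118) = +0.129 V.

+0.129 V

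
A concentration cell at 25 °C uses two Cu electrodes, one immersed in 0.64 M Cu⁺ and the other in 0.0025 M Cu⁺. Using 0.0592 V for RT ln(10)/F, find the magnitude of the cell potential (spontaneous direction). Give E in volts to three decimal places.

+0.143 V

For a concentration cell E°cell = 0. The 0.64 M side is the cathode (reduction is favoured where [Cu⁺] is higher).
With n = 1, E = −(0.0592/1) log([Cu⁺]ₐₙ/[Cu⁺]꜀ₐₜ) = −(0.0592/1) log(0.0025/0.64) = −(0.0592/1)(-2.408) = +0.143 V.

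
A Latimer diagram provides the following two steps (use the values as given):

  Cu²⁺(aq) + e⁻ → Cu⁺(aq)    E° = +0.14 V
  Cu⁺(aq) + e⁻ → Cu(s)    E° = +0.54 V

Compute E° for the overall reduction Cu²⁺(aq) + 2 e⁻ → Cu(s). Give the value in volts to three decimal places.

Standard free energies of sequential steps add: ΔG°₃ = ΔG°₁ + ΔG°₂, so n₃E°₃ = n₁E°₁ + n₂E°₂.
E°₃ = (1×+0.14 + 1×+0.54) / 2 = (+0.680) / 2 = +0.340 V.

+0.340 V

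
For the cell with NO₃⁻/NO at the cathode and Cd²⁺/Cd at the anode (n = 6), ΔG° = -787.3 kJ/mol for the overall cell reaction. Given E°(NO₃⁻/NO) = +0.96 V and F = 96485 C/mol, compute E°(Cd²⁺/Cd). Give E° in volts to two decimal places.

-0.40 V

E°cell = −ΔG°/(nF) = −(-787.3×10³)/((6)(96485)) = +1.360 V.
Since NO₃⁻/NO is the cathode and Cd²⁺/Cd the anode, E°cell = E°(NO₃⁻/NO) − E°(Cd²⁺/Cd).
So E°(Cd²⁺/Cd) = E°(NO₃⁻/NO) − E°cell = (+0.96) − (+1.360) = -0.40 V.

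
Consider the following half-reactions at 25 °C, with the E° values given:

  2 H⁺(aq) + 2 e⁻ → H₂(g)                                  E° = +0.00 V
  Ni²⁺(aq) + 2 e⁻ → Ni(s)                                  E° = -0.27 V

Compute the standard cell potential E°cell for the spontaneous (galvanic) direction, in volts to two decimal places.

+0.27 V

The H⁺/H₂ couple has the higher reduction potential, so it is the cathode; Ni²⁺/Ni is oxidised at the anode.
E°cell = E°(cathode) − E°(anode) = (+0.00) − (-0.27) = +0.27 V.
Since E°cell > 0, the reaction is spontaneous under standard conditions.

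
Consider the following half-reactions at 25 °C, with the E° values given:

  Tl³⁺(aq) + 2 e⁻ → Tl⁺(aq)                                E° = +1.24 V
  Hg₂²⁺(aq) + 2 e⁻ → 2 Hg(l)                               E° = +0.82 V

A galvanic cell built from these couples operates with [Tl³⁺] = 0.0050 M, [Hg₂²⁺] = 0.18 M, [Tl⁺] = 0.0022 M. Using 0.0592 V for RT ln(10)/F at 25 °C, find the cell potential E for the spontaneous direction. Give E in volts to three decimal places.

Tl³⁺/Tl⁺ is the cathode (higher E°), Hg₂²⁺/Hg the anode: E°cell = +1.24 − (+0.82) = +0.42 V, n = 2.
Overall: Tl³⁺(aq) + 2 Hg(l) → Tl⁺(aq) + Hg₂²⁺(aq)
Q = [Tl⁺]·[Hg₂²⁺] / ([Tl³⁺]); log Q = -1.101.
E = E° − (0.0592/n) log Q = +0.42 − (0.0592/2)(-1.101) = +0.453 V.

+0.453 V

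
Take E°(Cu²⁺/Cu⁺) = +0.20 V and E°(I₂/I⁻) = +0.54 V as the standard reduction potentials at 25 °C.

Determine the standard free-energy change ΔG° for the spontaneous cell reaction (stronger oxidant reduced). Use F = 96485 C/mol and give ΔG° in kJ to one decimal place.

-65.6 kJ

I₂/I⁻ (E° = +0.54 V) is the cathode; Cu²⁺/Cu⁺ (E° = +0.20 V) is the anode, so E°cell = +0.34 V.
Balancing electrons gives n = 2 (lcm of 2 and 1).
ΔG° = −nFE° = −(2)(96485)(+0.34) = -65,610 J = -65.6 kJ.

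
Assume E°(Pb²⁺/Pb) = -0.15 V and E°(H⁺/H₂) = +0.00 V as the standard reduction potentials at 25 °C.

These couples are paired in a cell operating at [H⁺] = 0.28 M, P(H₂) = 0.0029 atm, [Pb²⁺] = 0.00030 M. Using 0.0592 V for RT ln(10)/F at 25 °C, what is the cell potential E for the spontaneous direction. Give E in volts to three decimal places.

H⁺/H₂ is the cathode (higher E°), Pb²⁺/Pb the anode: E°cell = +0.00 − (-0.15) = +0.15 V, n = 2.
Overall: 2 H⁺(aq) + Pb(s) → H₂(g) + Pb²⁺(aq)
Q = P(H₂)·[Pb²⁺] / ([H⁺]^2); log Q = -4.955.
E = E° − (0.0592/n) log Q = +0.15 − (0.0592/2)(-4.955) = +0.297 V.

+0.297 V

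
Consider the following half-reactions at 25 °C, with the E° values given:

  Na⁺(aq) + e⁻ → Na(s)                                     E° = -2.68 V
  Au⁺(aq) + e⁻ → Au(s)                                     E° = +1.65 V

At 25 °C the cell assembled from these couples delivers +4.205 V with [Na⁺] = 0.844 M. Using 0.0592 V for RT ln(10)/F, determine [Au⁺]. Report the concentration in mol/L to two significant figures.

0.0065 M

Au⁺/Au is the cathode, Na⁺/Na the anode: E°cell = +4.33 V, n = 1.
Overall reaction: Au⁺(aq) + Na(s) → Au(s) + Na⁺(aq); Q = [Na⁺]^1/[Au⁺]^1.
From E = E° − (0.0592/n) log Q: log Q = (E° − E)·n/0.0592 = (+4.33 − (+4.205))·1/0.0592 = 2.1115.
So 1·log[Au⁺] = 1·log(0.844) − log Q = -0.0737 − (2.1115) = -2.1852; [Au⁺] = 10^(-2.1852) ≈ 0.0065 M.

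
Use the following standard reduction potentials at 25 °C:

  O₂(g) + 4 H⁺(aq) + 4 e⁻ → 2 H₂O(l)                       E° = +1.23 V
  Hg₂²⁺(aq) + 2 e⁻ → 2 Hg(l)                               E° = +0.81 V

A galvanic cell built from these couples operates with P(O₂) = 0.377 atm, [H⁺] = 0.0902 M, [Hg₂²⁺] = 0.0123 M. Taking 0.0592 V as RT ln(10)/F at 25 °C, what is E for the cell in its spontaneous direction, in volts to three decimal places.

O₂/H₂O is the cathode (higher E°), Hg₂²⁺/Hg the anode: E°cell = +1.23 − (+0.81) = +0.42 V, n = 4.
Overall: O₂(g) + 4 H⁺(aq) + 4 Hg(l) → 2 H₂O(l) + 2 Hg₂²⁺(aq)
Q = [Hg₂²⁺]^2 / (P(O₂)·[H⁺]^4); log Q = 0.783.
E = E° − (0.0592/n) log Q = +0.42 − (0.0592/4)(0.783) = +0.408 V.

+0.408 V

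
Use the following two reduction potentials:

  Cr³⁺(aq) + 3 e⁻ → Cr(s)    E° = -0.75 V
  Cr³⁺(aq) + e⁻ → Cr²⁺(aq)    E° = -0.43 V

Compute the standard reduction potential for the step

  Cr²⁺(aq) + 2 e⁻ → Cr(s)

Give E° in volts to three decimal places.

-0.910 V

Sequential free energies add, so n₃E°₃ = n₁E°₁ + n₂E°₂.
With n₃ = 3, and the known step contributing 1×(-0.43) V, the unknown satisfies 2·E° = 3×(-0.75) − 1×(-0.43) = -1.820.
E° = -1.820 / 2 = -0.910 V.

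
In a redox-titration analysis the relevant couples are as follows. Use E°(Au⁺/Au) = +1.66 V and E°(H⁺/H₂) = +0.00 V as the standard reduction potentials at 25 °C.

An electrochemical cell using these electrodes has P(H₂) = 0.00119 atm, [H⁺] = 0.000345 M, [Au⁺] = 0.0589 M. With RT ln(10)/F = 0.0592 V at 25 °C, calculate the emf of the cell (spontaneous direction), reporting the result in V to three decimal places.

+1.706 V

Au⁺/Au is the cathode (higher E°), H⁺/H₂ the anode: E°cell = +1.66 − (+0.00) = +1.66 V, n = 2.
Overall: 2 Au⁺(aq) + H₂(g) → 2 Au(s) + 2 H⁺(aq)
Q = [H⁺]^2 / ([Au⁺]^2·P(H₂)); log Q = -1.540.
E = E° − (0.0592/n) log Q = +1.66 − (0.0592/2)(-1.540) = +1.706 V.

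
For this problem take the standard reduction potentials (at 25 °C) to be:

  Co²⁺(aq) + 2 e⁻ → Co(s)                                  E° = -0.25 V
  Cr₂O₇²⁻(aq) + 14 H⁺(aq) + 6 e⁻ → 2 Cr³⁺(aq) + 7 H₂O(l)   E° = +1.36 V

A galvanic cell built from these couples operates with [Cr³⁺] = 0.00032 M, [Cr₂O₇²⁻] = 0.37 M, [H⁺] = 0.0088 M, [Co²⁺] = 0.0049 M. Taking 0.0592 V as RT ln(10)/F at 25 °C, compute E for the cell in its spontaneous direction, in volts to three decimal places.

Cr₂O₇²⁻/Cr³⁺ is the cathode (higher E°), Co²⁺/Co the anode: E°cell = +1.36 − (-0.25) = +1.61 V, n = 6.
Overall: Cr₂O₇²⁻(aq) + 14 H⁺(aq) + 3 Co(s) → 2 Cr³⁺(aq) + 7 H₂O(l) + 3 Co²⁺(aq)
Q = [Cr³⁺]^2·[Co²⁺]^3 / ([Cr₂O₇²⁻]·[H⁺]^14); log Q = 15.290.
E = E° − (0.0592/n) log Q = +1.61 − (0.0592/6)(15.290) = +1.459 V.

+1.459 V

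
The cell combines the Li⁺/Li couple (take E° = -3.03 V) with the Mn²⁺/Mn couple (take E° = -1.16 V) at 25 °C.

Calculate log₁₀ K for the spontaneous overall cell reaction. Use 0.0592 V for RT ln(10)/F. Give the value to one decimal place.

63.2

Cathode: Mn²⁺/Mn; anode: Li⁺/Li. E°cell = +1.87 V, n = 2.
log K = nE°cell / 0.0592 = (2)(+1.87) / 0.0592 = 63.2.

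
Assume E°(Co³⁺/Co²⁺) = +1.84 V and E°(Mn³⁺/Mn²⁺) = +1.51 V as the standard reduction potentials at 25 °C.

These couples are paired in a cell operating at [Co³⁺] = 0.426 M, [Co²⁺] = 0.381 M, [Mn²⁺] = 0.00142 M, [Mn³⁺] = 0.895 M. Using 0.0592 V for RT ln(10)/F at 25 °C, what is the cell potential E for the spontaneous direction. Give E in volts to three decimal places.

+0.167 V

Co³⁺/Co²⁺ is the cathode (higher E°), Mn³⁺/Mn²⁺ the anode: E°cell = +1.84 − (+1.51) = +0.33 V, n = 1.
Overall: Co³⁺(aq) + Mn²⁺(aq) → Co²⁺(aq) + Mn³⁺(aq)
Q = [Co²⁺]·[Mn³⁺] / ([Co³⁺]·[Mn²⁺]); log Q = 2.751.
E = E° − (0.0592/n) log Q = +0.33 − (0.0592/1)(2.751) = +0.167 V.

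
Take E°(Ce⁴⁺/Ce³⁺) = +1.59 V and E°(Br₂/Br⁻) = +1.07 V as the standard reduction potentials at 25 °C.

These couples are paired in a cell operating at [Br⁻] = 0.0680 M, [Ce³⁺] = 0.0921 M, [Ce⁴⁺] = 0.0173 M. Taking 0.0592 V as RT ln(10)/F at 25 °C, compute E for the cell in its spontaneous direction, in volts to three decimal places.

+0.408 V

Ce⁴⁺/Ce³⁺ is the cathode (higher E°), Br₂/Br⁻ the anode: E°cell = +1.59 − (+1.07) = +0.52 V, n = 2.
Overall: 2 Ce⁴⁺(aq) + 2 Br⁻(aq) → 2 Ce³⁺(aq) + Br₂(l)
Q = [Ce³⁺]^2 / ([Ce⁴⁺]^2·[Br⁻]^2); log Q = 3.787.
E = E° − (0.0592/n) log Q = +0.52 − (0.0592/2)(3.787) = +0.408 V.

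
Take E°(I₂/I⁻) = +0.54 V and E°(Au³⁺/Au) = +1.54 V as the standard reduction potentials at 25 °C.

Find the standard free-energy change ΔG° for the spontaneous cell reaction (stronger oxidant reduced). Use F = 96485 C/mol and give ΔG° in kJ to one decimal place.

-578.9 kJ

Au³⁺/Au (E° = +1.54 V) is the cathode; I₂/I⁻ (E° = +0.54 V) is the anode, so E°cell = +1.00 V.
Balancing electrons gives n = 6 (lcm of 3 and 2).
ΔG° = −nFE° = −(6)(96485)(+1.00) = -578,910 J = -578.9 kJ.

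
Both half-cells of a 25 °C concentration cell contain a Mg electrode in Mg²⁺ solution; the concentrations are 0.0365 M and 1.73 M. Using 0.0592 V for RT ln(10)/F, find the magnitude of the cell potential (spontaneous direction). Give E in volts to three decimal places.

+0.050 V

For a concentration cell E°cell = 0. The 1.73 M side is the cathode (reduction is favoured where [Mg²⁺] is higher).
With n = 2, E = −(0.0592/2) log([Mg²⁺]ₐₙ/[Mg²⁺]꜀ₐₜ) = −(0.0592/2) log(0.0365/1.73) = −(0.0592/2)(-1.676) = +0.050 V.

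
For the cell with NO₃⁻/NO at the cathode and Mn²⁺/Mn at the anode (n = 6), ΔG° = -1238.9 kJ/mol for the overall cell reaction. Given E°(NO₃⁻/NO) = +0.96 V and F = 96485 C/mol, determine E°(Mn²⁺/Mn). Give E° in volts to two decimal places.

-1.18 V

E°cell = −ΔG°/(nF) = −(-1238.9×10³)/((6)(96485)) = +2.140 V.
Since NO₃⁻/NO is the cathode and Mn²⁺/Mn the anode, E°cell = E°(NO₃⁻/NO) − E°(Mn²⁺/Mn).
So E°(Mn²⁺/Mn) = E°(NO₃⁻/NO) − E°cell = (+0.96) − (+2.140) = -1.18 V.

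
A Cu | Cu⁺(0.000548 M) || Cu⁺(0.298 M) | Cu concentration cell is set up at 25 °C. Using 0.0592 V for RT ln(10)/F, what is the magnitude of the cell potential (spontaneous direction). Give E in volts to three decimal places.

+0.162 V

For a concentration cell E°cell = 0. The 0.298 M side is the cathode (reduction is favoured where [Cu⁺] is higher).
With n = 1, E = −(0.0592/1) log([Cu⁺]ₐₙ/[Cu⁺]꜀ₐₜ) = −(0.0592/1) log(0.000548/0.298) = −(0.0592/1)(-2.735) = +0.162 V.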